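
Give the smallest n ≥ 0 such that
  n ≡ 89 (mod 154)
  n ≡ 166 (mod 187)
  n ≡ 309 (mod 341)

Combine the congruences pairwise.
gcd(154, 187) = 11 and 11 | (166 − 89), so the pair is consistent; merging gives n ≡ 1475 (mod 2618), where 2618 = lcm(154, 187).
gcd(2618, 341) = 11 and 11 | (309 − 1475), so the pair is consistent; merging gives n ≡ 61689 (mod 81158), where 81158 = lcm(2618, 341).
The solution is unique modulo lcm(154, 187, 341) = 81158.

61689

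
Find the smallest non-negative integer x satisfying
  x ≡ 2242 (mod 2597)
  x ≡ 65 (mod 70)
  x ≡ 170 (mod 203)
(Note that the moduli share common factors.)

155465

Combine the congruences pairwise.
gcd(2597, 70) = 7 and 7 | (65 − 2242), so the pair is consistent; merging gives x ≡ 25615 (mod 25970), where 25970 = lcm(2597, 70).
gcd(25970, 203) = 7 and 7 | (170 − 25615), so the pair is consistent; merging gives x ≡ 155465 (mod 753130), where 753130 = lcm(25970, 203).
The solution is unique modulo lcm(2597, 70, 203) = 753130.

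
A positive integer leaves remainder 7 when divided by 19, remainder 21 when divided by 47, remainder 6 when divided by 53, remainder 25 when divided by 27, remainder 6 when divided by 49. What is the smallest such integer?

16389673

Combine the congruences pairwise.
From a ≡ 7 (mod 19) write a = 7 + 19t. Substituting into a ≡ 21 (mod 47) gives 19t ≡ 14 (mod 47), and since 19⁻¹ ≡ 5 (mod 47), t ≡ 23. Hence a ≡ 7 + 19·23 = 444 (mod 893).
From a ≡ 444 (mod 893) write a = 444 + 893t. Substituting into a ≡ 6 (mod 53) gives 893t ≡ 39 (mod 53), and since 45⁻¹ ≡ 33 (mod 53), t ≡ 15. Hence a ≡ 444 + 893·15 = 13839 (mod 47329).
From a ≡ 13839 (mod 47329) write a = 13839 + 47329t. Substituting into a ≡ 25 (mod 27) gives 47329t ≡ 10 (mod 27), and since 25⁻¹ ≡ 13 (mod 27), t ≡ 22. Hence a ≡ 13839 + 47329·22 = 1055077 (mod 1277883).
From a ≡ 1055077 (mod 1277883) write a = 1055077 + 1277883t. Substituting into a ≡ 6 (mod 49) gives 1277883t ≡ 46 (mod 49), and since 12⁻¹ ≡ 45 (mod 49), t ≡ 12. Hence a ≡ 1055077 + 1277883·12 = 16389673 (mod 62616267).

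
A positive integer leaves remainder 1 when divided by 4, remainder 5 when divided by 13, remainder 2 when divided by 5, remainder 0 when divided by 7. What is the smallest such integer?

The moduli are pairwise coprime; N = 4·13·5·7 = 1820.
N/4 = 455; 455 ≡ 3 (mod 4); 3·3 ≡ 1, so inverse 3.
N/13 = 140; 140 ≡ 10 (mod 13); 10·4 ≡ 1, so inverse 4.
N/5 = 364; 364 ≡ 4 (mod 5); 4·4 ≡ 1, so inverse 4.
N/7 = 260; 260 ≡ 1 (mod 7), inverse 1.
x ≡ 1·455·3 + 5·140·4 + 2·364·4 + 0·260·1 = 7077.
7077 mod 1820 = 1617.

1617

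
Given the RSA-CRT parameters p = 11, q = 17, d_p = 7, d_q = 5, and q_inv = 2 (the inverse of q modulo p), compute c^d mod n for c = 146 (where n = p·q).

108

m₁ = c^(d_p) mod p: c ≡ 3 (mod 11), and 3^7 mod 11 = 9.
m₂ = c^(d_q) mod q: c ≡ 10 (mod 17), and 10^5 mod 17 = 6.
h = q_inv·(m₁ − m₂) mod p = 2·(9 − 6) mod 11 = 6.
m = m₂ + h·q = 6 + 6·17 = 108.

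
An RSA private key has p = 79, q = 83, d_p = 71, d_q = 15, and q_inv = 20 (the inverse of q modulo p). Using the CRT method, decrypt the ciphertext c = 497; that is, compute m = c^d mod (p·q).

m₁ = c^(d_p) mod p: c ≡ 23 (mod 79), and 23^71 mod 79 = 55.
m₂ = c^(d_q) mod q: c ≡ 82 (mod 83), and 82^15 mod 83 = 82.
h = q_inv·(m₁ − m₂) mod p = 20·(55 − 82) mod 79 = 13.
m = m₂ + h·q = 82 + 13·83 = 1161.

1161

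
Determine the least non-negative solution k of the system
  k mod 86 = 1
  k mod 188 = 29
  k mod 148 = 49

114897

gcd(86, 188) = 2 and 2 | (29 − 1), so the pair is consistent; merging gives k ≡ 1721 (mod 8084), where 8084 = lcm(86, 188).
gcd(8084, 148) = 4 and 4 | (49 − 1721), so the pair is consistent; merging gives k ≡ 114897 (mod 299108), where 299108 = lcm(8084, 148).
The solution is unique modulo lcm(86, 188, 148) = 299108.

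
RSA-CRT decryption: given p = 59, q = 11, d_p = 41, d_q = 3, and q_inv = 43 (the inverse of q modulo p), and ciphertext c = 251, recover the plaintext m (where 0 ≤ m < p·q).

322

m₁ = c^(d_p) mod p: c ≡ 15 (mod 59), and 15^41 mod 59 = 27.
m₂ = c^(d_q) mod q: c ≡ 9 (mod 11), and 9^3 mod 11 = 3.
h = q_inv·(m₁ − m₂) mod p = 43·(27 − 3) mod 59 = 29.
m = m₂ + h·q = 3 + 29·11 = 322.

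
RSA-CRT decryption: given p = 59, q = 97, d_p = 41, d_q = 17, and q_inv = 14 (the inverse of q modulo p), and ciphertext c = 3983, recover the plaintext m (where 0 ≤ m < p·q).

m₁ = c^(d_p) mod p: c ≡ 30 (mod 59), and 30^41 mod 59 = 33.
m₂ = c^(d_q) mod q: c ≡ 6 (mod 97), and 6^17 mod 97 = 16.
h = q_inv·(m₁ − m₂) mod p = 14·(33 − 16) mod 59 = 2.
m = m₂ + h·q = 16 + 2·97 = 210.

210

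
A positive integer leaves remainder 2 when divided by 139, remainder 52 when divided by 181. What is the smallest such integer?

From m ≡ 2 (mod 139) write m = 2 + 139t. Substituting into m ≡ 52 (mod 181) gives 139t ≡ 50 (mod 181), and since 139⁻¹ ≡ 56 (mod 181), t ≡ 85. Hence m ≡ 2 + 139·85 = 11817 (mod 25159).

11817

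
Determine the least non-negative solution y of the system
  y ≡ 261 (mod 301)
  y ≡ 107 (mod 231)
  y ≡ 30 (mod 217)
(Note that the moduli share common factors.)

281696

gcd(301, 231) = 7 and 7 | (107 − 261), so the pair is consistent; merging gives y ≡ 3572 (mod 9933), where 9933 = lcm(301, 231).
gcd(9933, 217) = 7 and 7 | (30 − 3572), so the pair is consistent; merging gives y ≡ 281696 (mod 307923), where 307923 = lcm(9933, 217).
The solution is unique modulo lcm(301, 231, 217) = 307923.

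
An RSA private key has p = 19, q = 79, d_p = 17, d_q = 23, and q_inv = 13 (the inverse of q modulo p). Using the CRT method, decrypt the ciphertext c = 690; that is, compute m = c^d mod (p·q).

m₁ = c^(d_p) mod p: c ≡ 6 (mod 19), and 6^17 mod 19 = 16.
m₂ = c^(d_q) mod q: c ≡ 58 (mod 79), and 58^23 mod 79 = 57.
h = q_inv·(m₁ − m₂) mod p = 13·(16 − 57) mod 19 = 18.
m = m₂ + h·q = 57 + 18·79 = 1479.

1479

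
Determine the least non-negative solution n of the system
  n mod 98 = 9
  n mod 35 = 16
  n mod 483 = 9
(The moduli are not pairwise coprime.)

Combine the congruences pairwise.
gcd(98, 35) = 7 and 7 | (16 − 9), so the pair is consistent; merging gives n ≡ 401 (mod 490), where 490 = lcm(98, 35).
gcd(490, 483) = 7 and 7 | (9 − 401), so the pair is consistent; merging gives n ≡ 6771 (mod 33810), where 33810 = lcm(490, 483).
The solution is unique modulo lcm(98, 35, 483) = 33810.

6771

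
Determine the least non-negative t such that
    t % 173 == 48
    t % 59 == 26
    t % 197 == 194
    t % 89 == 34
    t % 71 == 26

The moduli are pairwise coprime; N = 173·59·197·89·71 = 12706112501.
N/173 = 73445737; 73445737 ≡ 144 (mod 173); 144·167 ≡ 1, so inverse 167.
N/59 = 215357839; 215357839 ≡ 51 (mod 59); 51·22 ≡ 1, so inverse 22.
N/197 = 64498033; 64498033 ≡ 36 (mod 197); 36·104 ≡ 1, so inverse 104.
N/89 = 142765309; 142765309 ≡ 53 (mod 89); 53·42 ≡ 1, so inverse 42.
N/71 = 178959331; 178959331 ≡ 68 (mod 71); 68·47 ≡ 1, so inverse 47.
t ≡ 48·73445737·167 + 26·215357839·22 + 194·64498033·104 + 34·142765309·42 + 26·178959331·47 = 2435795189242.
2435795189242 mod 12706112501 = 8927701551.

8927701551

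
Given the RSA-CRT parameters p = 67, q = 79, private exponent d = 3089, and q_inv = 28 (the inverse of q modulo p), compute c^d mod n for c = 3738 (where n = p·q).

d_p = d mod (p−1) = 3089 mod 66 = 53; d_q = d mod (q−1) = 47.
m₁ = c^(d_p) mod p: c ≡ 53 (mod 67), and 53^53 mod 67 = 27.
m₂ = c^(d_q) mod q: c ≡ 25 (mod 79), and 25^47 mod 79 = 31.
h = q_inv·(m₁ − m₂) mod p = 28·(27 − 31) mod 67 = 22.
m = m₂ + h·q = 31 + 22·79 = 1769.

1769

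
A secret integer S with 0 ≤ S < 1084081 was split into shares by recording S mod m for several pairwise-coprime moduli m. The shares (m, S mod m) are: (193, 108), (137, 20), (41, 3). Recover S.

82905

From S ≡ 108 (mod 193) write S = 108 + 193t. Substituting into S ≡ 20 (mod 137) gives 193t ≡ 49 (mod 137), and since 56⁻¹ ≡ 115 (mod 137), t ≡ 18. Hence S ≡ 108 + 193·18 = 3582 (mod 26441).
From S ≡ 3582 (mod 26441) write S = 3582 + 26441t. Substituting into S ≡ 3 (mod 41) gives 26441t ≡ 29 (mod 41), and since 37⁻¹ ≡ 10 (mod 41), t ≡ 3. Hence S ≡ 3582 + 26441·3 = 82905 (mod 1084081).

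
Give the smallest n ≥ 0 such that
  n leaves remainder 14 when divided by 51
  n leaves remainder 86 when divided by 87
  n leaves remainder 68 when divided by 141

54635

Combine the congruences pairwise.
gcd(51, 87) = 3 and 3 | (86 − 14), so the pair is consistent; merging gives n ≡ 1391 (mod 1479), where 1479 = lcm(51, 87).
gcd(1479, 141) = 3 and 3 | (68 − 1391), so the pair is consistent; merging gives n ≡ 54635 (mod 69513), where 69513 = lcm(1479, 141).
The solution is unique modulo lcm(51, 87, 141) = 69513.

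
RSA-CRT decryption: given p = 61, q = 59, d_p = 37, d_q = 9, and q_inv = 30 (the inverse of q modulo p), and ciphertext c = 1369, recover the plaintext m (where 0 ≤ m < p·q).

m₁ = c^(d_p) mod p: c ≡ 27 (mod 61), and 27^37 mod 61 = 3.
m₂ = c^(d_q) mod q: c ≡ 12 (mod 59), and 12^9 mod 59 = 16.
h = q_inv·(m₁ − m₂) mod p = 30·(3 − 16) mod 61 = 37.
m = m₂ + h·q = 16 + 37·59 = 2199.

2199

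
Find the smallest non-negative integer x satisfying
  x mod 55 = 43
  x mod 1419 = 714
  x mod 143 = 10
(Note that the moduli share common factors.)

73083

gcd(55, 1419) = 11 and 11 | (714 − 43), so the pair is consistent; merging gives x ≡ 2133 (mod 7095), where 7095 = lcm(55, 1419).
gcd(7095, 143) = 11 and 11 | (10 − 2133), so the pair is consistent; merging gives x ≡ 73083 (mod 92235), where 92235 = lcm(7095, 143).
The solution is unique modulo lcm(55, 1419, 143) = 92235.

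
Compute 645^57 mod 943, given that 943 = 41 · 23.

Mod 41: 645 ≡ 30; by Fermat, exponent reduces to 57 mod 40 = 17; 30^17 ≡ 13 (mod 41).
Mod 23: 645 ≡ 1; by Fermat, exponent reduces to 57 mod 22 = 13; 1^13 ≡ 1 (mod 23).
Combine by CRT: x ≡ 13 (mod 41), x ≡ 1 (mod 23) ⇒ x ≡ 300 (mod 943).

300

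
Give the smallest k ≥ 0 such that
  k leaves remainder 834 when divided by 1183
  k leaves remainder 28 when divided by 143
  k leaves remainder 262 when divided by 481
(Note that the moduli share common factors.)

gcd(1183, 143) = 13 and 13 | (28 − 834), so the pair is consistent; merging gives k ≡ 6749 (mod 13013), where 13013 = lcm(1183, 143).
gcd(13013, 481) = 13 and 13 | (262 − 6749), so the pair is consistent; merging gives k ≡ 371113 (mod 481481), where 481481 = lcm(13013, 481).
The solution is unique modulo lcm(1183, 143, 481) = 481481.

371113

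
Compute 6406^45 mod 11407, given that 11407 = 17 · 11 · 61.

6040

Mod 17: 6406 ≡ 14; by Fermat, exponent reduces to 45 mod 16 = 13; 14^13 ≡ 5 (mod 17).
Mod 11: 6406 ≡ 4; by Fermat, exponent reduces to 45 mod 10 = 5; 4^5 ≡ 1 (mod 11).
Mod 61: 6406 ≡ 1; 1^45 ≡ 1 (mod 61).
Combine by CRT: x ≡ 5 (mod 17), x ≡ 1 (mod 11), x ≡ 1 (mod 61) ⇒ x ≡ 6040 (mod 11407).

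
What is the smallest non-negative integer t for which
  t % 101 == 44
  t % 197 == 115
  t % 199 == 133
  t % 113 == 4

The moduli are pairwise coprime; N = 101·197·199·113 = 447423839.
N/101 = 4429939; 4429939 ≡ 79 (mod 101); 79·78 ≡ 1, so inverse 78.
N/197 = 2271187; 2271187 ≡ 171 (mod 197); 171·53 ≡ 1, so inverse 53.
N/199 = 2248361; 2248361 ≡ 59 (mod 199); 59·27 ≡ 1, so inverse 27.
N/113 = 3959503; 3959503 ≡ 96 (mod 113); 96·93 ≡ 1, so inverse 93.
t ≡ 44·4429939·78 + 115·2271187·53 + 133·2248361·27 + 4·3959503·93 = 38593234880.
38593234880 mod 447423839 = 114784726.

114784726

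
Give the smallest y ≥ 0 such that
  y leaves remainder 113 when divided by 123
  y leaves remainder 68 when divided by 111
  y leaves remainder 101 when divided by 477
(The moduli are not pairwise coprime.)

34922

Combine the congruences pairwise.
gcd(123, 111) = 3 and 3 | (68 − 113), so the pair is consistent; merging gives y ≡ 3065 (mod 4551), where 4551 = lcm(123, 111).
gcd(4551, 477) = 3 and 3 | (101 − 3065), so the pair is consistent; merging gives y ≡ 34922 (mod 723609), where 723609 = lcm(4551, 477).
The solution is unique modulo lcm(123, 111, 477) = 723609.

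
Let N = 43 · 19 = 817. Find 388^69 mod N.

474

Mod 43: 388 ≡ 1; by Fermat, exponent reduces to 69 mod 42 = 27; 1^27 ≡ 1 (mod 43).
Mod 19: 388 ≡ 8; by Fermat, exponent reduces to 69 mod 18 = 15; 8^15 ≡ 18 (mod 19).
Combine by CRT: x ≡ 1 (mod 43), x ≡ 18 (mod 19) ⇒ x ≡ 474 (mod 817).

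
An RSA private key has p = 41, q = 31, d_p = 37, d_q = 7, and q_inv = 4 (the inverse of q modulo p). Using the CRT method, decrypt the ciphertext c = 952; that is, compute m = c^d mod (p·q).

1075

m₁ = c^(d_p) mod p: c ≡ 9 (mod 41), and 9^37 mod 41 = 9.
m₂ = c^(d_q) mod q: c ≡ 22 (mod 31), and 22^7 mod 31 = 21.
h = q_inv·(m₁ − m₂) mod p = 4·(9 − 21) mod 41 = 34.
m = m₂ + h·q = 21 + 34·31 = 1075.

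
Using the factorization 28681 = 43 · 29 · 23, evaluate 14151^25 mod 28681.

Mod 43: 14151 ≡ 4; 4^25 ≡ 41 (mod 43).
Mod 29: 14151 ≡ 28; 28^25 ≡ 28 (mod 29).
Mod 23: 14151 ≡ 6; by Fermat, exponent reduces to 25 mod 22 = 3; 6^3 ≡ 9 (mod 23).
Combine by CRT: x ≡ 41 (mod 43), x ≡ 28 (mod 29), x ≡ 9 (mod 23) ⇒ x ≡ 1159 (mod 28681).

1159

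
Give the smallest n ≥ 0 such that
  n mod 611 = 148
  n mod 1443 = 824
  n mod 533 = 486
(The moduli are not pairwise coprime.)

487115

gcd(611, 1443) = 13 and 13 | (824 − 148), so the pair is consistent; merging gives n ≡ 12368 (mod 67821), where 67821 = lcm(611, 1443).
gcd(67821, 533) = 13 and 13 | (486 − 12368), so the pair is consistent; merging gives n ≡ 487115 (mod 2780661), where 2780661 = lcm(67821, 533).
The solution is unique modulo lcm(611, 1443, 533) = 2780661.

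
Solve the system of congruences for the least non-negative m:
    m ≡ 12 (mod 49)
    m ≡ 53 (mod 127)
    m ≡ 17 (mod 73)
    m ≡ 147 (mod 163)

The moduli are pairwise coprime; N = 49·127·73·163 = 74047477.
N/49 = 1511173; 1511173 ≡ 13 (mod 49); 13·34 ≡ 1, so inverse 34.
N/127 = 583051; 583051 ≡ 121 (mod 127); 121·21 ≡ 1, so inverse 21.
N/73 = 1014349; 1014349 ≡ 14 (mod 73); 14·47 ≡ 1, so inverse 47.
N/163 = 454279; 454279 ≡ 161 (mod 163); 161·81 ≡ 1, so inverse 81.
m ≡ 12·1511173·34 + 53·583051·21 + 17·1014349·47 + 147·454279·81 = 7485059251.
7485059251 mod 74047477 = 6264074.

6264074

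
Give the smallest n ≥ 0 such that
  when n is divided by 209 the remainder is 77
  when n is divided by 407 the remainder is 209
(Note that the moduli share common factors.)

gcd(209, 407) = 11 and 11 | (209 − 77), so the pair is consistent; merging gives n ≡ 5093 (mod 7733), where 7733 = lcm(209, 407).
The solution is unique modulo lcm(209, 407) = 7733.

5093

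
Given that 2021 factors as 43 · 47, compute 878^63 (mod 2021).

Mod 43: 878 ≡ 18; by Fermat, exponent reduces to 63 mod 42 = 21; 18^21 ≡ 42 (mod 43).
Mod 47: 878 ≡ 32; by Fermat, exponent reduces to 63 mod 46 = 17; 32^17 ≡ 18 (mod 47).
Combine by CRT: x ≡ 42 (mod 43), x ≡ 18 (mod 47) ⇒ x ≡ 300 (mod 2021).

300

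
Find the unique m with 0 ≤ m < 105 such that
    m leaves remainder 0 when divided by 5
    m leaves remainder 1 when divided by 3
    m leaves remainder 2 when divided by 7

The moduli are pairwise coprime; N = 5·3·7 = 105.
N/5 = 21; 21 ≡ 1 (mod 5), inverse 1.
N/3 = 35; 35 ≡ 2 (mod 3); 2·2 ≡ 1, so inverse 2.
N/7 = 15; 15 ≡ 1 (mod 7), inverse 1.
m ≡ 0·21·1 + 1·35·2 + 2·15·1 = 100.
100 mod 105 = 100.

100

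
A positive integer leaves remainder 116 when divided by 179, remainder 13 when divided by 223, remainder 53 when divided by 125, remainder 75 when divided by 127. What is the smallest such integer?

The moduli are pairwise coprime; N = 179·223·125·127 = 633682375.
N/179 = 3540125; 3540125 ≡ 42 (mod 179); 42·81 ≡ 1, so inverse 81.
N/223 = 2841625; 2841625 ≡ 159 (mod 223); 159·108 ≡ 1, so inverse 108.
N/125 = 5069459; 5069459 ≡ 84 (mod 125); 84·64 ≡ 1, so inverse 64.
N/127 = 4989625; 4989625 ≡ 49 (mod 127); 49·70 ≡ 1, so inverse 70.
m ≡ 116·3540125·81 + 13·2841625·108 + 53·5069459·64 + 75·4989625·70 = 80643792178.
80643792178 mod 633682375 = 166130553.

166130553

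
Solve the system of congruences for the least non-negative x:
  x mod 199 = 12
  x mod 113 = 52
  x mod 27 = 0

The moduli are pairwise coprime; N = 199·113·27 = 607149.
N/199 = 3051; 3051 ≡ 66 (mod 199); 66·196 ≡ 1, so inverse 196.
N/113 = 5373; 5373 ≡ 62 (mod 113); 62·31 ≡ 1, so inverse 31.
N/27 = 22487; 22487 ≡ 23 (mod 27); 23·20 ≡ 1, so inverse 20.
x ≡ 12·3051·196 + 52·5373·31 + 0·22487·20 = 15837228.
15837228 mod 607149 = 51354.

51354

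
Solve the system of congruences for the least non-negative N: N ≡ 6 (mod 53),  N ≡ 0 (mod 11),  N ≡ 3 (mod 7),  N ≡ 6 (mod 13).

The moduli are pairwise coprime; M = 53·11·7·13 = 53053.
M/53 = 1001; 1001 ≡ 47 (mod 53); 47·44 ≡ 1, so inverse 44.
M/11 = 4823; 4823 ≡ 5 (mod 11); 5·9 ≡ 1, so inverse 9.
M/7 = 7579; 7579 ≡ 5 (mod 7); 5·3 ≡ 1, so inverse 3.
M/13 = 4081; 4081 ≡ 12 (mod 13); 12·12 ≡ 1, so inverse 12.
N ≡ 6·1001·44 + 0·4823·9 + 3·7579·3 + 6·4081·12 = 626307.
626307 mod 53053 = 42724.

42724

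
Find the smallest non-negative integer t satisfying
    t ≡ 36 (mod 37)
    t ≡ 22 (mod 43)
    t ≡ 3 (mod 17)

The moduli are pairwise coprime; N = 37·43·17 = 27047.
N/37 = 731; 731 ≡ 28 (mod 37); 28·4 ≡ 1, so inverse 4.
N/43 = 629; 629 ≡ 27 (mod 43); 27·8 ≡ 1, so inverse 8.
N/17 = 1591; 1591 ≡ 10 (mod 17); 10·12 ≡ 1, so inverse 12.
t ≡ 36·731·4 + 22·629·8 + 3·1591·12 = 273244.
273244 mod 27047 = 2774.

2774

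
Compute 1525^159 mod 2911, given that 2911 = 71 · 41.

323

Mod 71: 1525 ≡ 34; by Fermat, exponent reduces to 159 mod 70 = 19; 34^19 ≡ 39 (mod 71).
Mod 41: 1525 ≡ 8; by Fermat, exponent reduces to 159 mod 40 = 39; 8^39 ≡ 36 (mod 41).
Combine by CRT: x ≡ 39 (mod 71), x ≡ 36 (mod 41) ⇒ x ≡ 323 (mod 2911).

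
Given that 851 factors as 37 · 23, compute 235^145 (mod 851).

642

Mod 37: 235 ≡ 13; by Fermat, exponent reduces to 145 mod 36 = 1; 13^1 ≡ 13 (mod 37).
Mod 23: 235 ≡ 5; by Fermat, exponent reduces to 145 mod 22 = 13; 5^13 ≡ 21 (mod 23).
Combine by CRT: x ≡ 13 (mod 37), x ≡ 21 (mod 23) ⇒ x ≡ 642 (mod 851).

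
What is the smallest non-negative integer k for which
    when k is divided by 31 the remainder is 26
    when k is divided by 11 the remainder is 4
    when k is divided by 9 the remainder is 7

367

From k ≡ 26 (mod 31) write k = 26 + 31t. Substituting into k ≡ 4 (mod 11) gives 31t ≡ 0 (mod 11), and since 9⁻¹ ≡ 5 (mod 11), t ≡ 0. Hence k ≡ 26 + 31·0 = 26 (mod 341).
From k ≡ 26 (mod 341) write k = 26 + 341t. Substituting into k ≡ 7 (mod 9) gives 341t ≡ 8 (mod 9), and since 8⁻¹ ≡ 8 (mod 9), t ≡ 1. Hence k ≡ 26 + 341·1 = 367 (mod 3069).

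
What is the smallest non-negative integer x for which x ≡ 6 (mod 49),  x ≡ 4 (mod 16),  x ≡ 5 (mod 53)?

38324

From x ≡ 6 (mod 49) write x = 6 + 49t. Substituting into x ≡ 4 (mod 16) gives 49t ≡ 14 (mod 16), and since 1⁻¹ ≡ 1 (mod 16), t ≡ 14. Hence x ≡ 6 + 49·14 = 692 (mod 784).
From x ≡ 692 (mod 784) write x = 692 + 784t. Substituting into x ≡ 5 (mod 53) gives 784t ≡ 2 (mod 53), and since 42⁻¹ ≡ 24 (mod 53), t ≡ 48. Hence x ≡ 692 + 784·48 = 38324 (mod 41552).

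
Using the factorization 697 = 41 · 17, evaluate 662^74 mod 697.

Mod 41: 662 ≡ 6; by Fermat, exponent reduces to 74 mod 40 = 34; 6^34 ≡ 20 (mod 41).
Mod 17: 662 ≡ 16; by Fermat, exponent reduces to 74 mod 16 = 10; 16^10 ≡ 1 (mod 17).
Combine by CRT: x ≡ 20 (mod 41), x ≡ 1 (mod 17) ⇒ x ≡ 307 (mod 697).

307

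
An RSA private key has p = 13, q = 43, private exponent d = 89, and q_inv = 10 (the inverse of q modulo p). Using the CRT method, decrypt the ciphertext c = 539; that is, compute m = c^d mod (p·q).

275

d_p = d mod (p−1) = 89 mod 12 = 5; d_q = d mod (q−1) = 5.
m₁ = c^(d_p) mod p: c ≡ 6 (mod 13), and 6^5 mod 13 = 2.
m₂ = c^(d_q) mod q: c ≡ 23 (mod 43), and 23^5 mod 43 = 17.
h = q_inv·(m₁ − m₂) mod p = 10·(2 − 17) mod 13 = 6.
m = m₂ + h·q = 17 + 6·43 = 275.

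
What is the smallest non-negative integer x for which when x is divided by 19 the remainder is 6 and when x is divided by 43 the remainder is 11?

785

From x ≡ 6 (mod 19) write x = 6 + 19t. Substituting into x ≡ 11 (mod 43) gives 19t ≡ 5 (mod 43), and since 19⁻¹ ≡ 34 (mod 43), t ≡ 41. Hence x ≡ 6 + 19·41 = 785 (mod 817).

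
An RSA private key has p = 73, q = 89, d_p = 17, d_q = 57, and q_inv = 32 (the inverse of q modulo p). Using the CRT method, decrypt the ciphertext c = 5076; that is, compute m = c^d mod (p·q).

2960

m₁ = c^(d_p) mod p: c ≡ 39 (mod 73), and 39^17 mod 73 = 40.
m₂ = c^(d_q) mod q: c ≡ 3 (mod 89), and 3^57 mod 89 = 23.
h = q_inv·(m₁ − m₂) mod p = 32·(40 − 23) mod 73 = 33.
m = m₂ + h·q = 23 + 33·89 = 2960.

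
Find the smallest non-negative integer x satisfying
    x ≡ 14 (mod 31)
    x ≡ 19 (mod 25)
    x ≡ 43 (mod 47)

The moduli are pairwise coprime; N = 31·25·47 = 36425.
N/31 = 1175; 1175 ≡ 28 (mod 31); 28·10 ≡ 1, so inverse 10.
N/25 = 1457; 1457 ≡ 7 (mod 25); 7·18 ≡ 1, so inverse 18.
N/47 = 775; 775 ≡ 23 (mod 47); 23·45 ≡ 1, so inverse 45.
x ≡ 14·1175·10 + 19·1457·18 + 43·775·45 = 2162419.
2162419 mod 36425 = 13344.

13344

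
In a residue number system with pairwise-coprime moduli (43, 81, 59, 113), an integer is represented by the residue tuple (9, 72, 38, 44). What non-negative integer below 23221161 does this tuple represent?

The moduli are pairwise coprime; N = 43·81·59·113 = 23221161.
N/43 = 540027; 540027 ≡ 33 (mod 43); 33·30 ≡ 1, so inverse 30.
N/81 = 286681; 286681 ≡ 22 (mod 81); 22·70 ≡ 1, so inverse 70.
N/59 = 393579; 393579 ≡ 49 (mod 59); 49·53 ≡ 1, so inverse 53.
N/113 = 205497; 205497 ≡ 63 (mod 113); 63·61 ≡ 1, so inverse 61.
x ≡ 9·540027·30 + 72·286681·70 + 38·393579·53 + 44·205497·61 = 2934901584.
2934901584 mod 23221161 = 9035298.

9035298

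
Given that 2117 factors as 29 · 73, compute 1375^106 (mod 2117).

Mod 29: 1375 ≡ 12; by Fermat, exponent reduces to 106 mod 28 = 22; 12^22 ≡ 28 (mod 29).
Mod 73: 1375 ≡ 61; by Fermat, exponent reduces to 106 mod 72 = 34; 61^34 ≡ 36 (mod 73).
Combine by CRT: x ≡ 28 (mod 29), x ≡ 36 (mod 73) ⇒ x ≡ 985 (mod 2117).

985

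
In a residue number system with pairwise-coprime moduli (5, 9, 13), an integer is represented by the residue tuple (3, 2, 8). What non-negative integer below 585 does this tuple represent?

The moduli are pairwise coprime; N = 5·9·13 = 585.
N/5 = 117; 117 ≡ 2 (mod 5); 2·3 ≡ 1, so inverse 3.
N/9 = 65; 65 ≡ 2 (mod 9); 2·5 ≡ 1, so inverse 5.
N/13 = 45; 45 ≡ 6 (mod 13); 6·11 ≡ 1, so inverse 11.
x ≡ 3·117·3 + 2·65·5 + 8·45·11 = 5663.
5663 mod 585 = 398.

398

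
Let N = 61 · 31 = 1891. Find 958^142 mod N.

Mod 61: 958 ≡ 43; by Fermat, exponent reduces to 142 mod 60 = 22; 43^22 ≡ 39 (mod 61).
Mod 31: 958 ≡ 28; by Fermat, exponent reduces to 142 mod 30 = 22; 28^22 ≡ 14 (mod 31).
Combine by CRT: x ≡ 39 (mod 61), x ≡ 14 (mod 31) ⇒ x ≡ 1564 (mod 1891).

1564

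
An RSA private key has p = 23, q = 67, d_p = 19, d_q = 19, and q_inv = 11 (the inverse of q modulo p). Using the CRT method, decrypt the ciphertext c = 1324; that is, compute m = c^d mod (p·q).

48

m₁ = c^(d_p) mod p: c ≡ 13 (mod 23), and 13^19 mod 23 = 2.
m₂ = c^(d_q) mod q: c ≡ 51 (mod 67), and 51^19 mod 67 = 48.
h = q_inv·(m₁ − m₂) mod p = 11·(2 − 48) mod 23 = 0.
m = m₂ + h·q = 48 + 0·67 = 48.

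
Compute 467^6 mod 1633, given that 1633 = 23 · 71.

1039

Mod 23: 467 ≡ 7; 7^6 ≡ 4 (mod 23).
Mod 71: 467 ≡ 41; 41^6 ≡ 45 (mod 71).
Combine by CRT: x ≡ 4 (mod 23), x ≡ 45 (mod 71) ⇒ x ≡ 1039 (mod 1633).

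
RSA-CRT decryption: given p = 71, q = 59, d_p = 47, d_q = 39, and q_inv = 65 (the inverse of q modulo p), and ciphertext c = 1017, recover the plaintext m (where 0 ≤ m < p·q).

3317

m₁ = c^(d_p) mod p: c ≡ 23 (mod 71), and 23^47 mod 71 = 51.
m₂ = c^(d_q) mod q: c ≡ 14 (mod 59), and 14^39 mod 59 = 13.
h = q_inv·(m₁ − m₂) mod p = 65·(51 − 13) mod 71 = 56.
m = m₂ + h·q = 13 + 56·59 = 3317.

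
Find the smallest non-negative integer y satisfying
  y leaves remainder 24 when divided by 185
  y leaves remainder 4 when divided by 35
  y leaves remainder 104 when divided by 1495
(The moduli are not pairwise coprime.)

gcd(185, 35) = 5 and 5 | (4 − 24), so the pair is consistent; merging gives y ≡ 949 (mod 1295), where 1295 = lcm(185, 35).
gcd(1295, 1495) = 5 and 5 | (104 − 949), so the pair is consistent; merging gives y ≡ 287144 (mod 387205), where 387205 = lcm(1295, 1495).
The solution is unique modulo lcm(185, 35, 1495) = 387205.

287144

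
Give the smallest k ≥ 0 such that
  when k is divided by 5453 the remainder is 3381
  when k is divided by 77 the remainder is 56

gcd(5453, 77) = 7 and 7 | (56 − 3381), so the pair is consistent; merging gives k ≡ 8834 (mod 59983), where 59983 = lcm(5453, 77).
The solution is unique modulo lcm(5453, 77) = 59983.

8834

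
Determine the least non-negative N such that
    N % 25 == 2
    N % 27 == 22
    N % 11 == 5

7177

The moduli are pairwise coprime; M = 25·27·11 = 7425.
M/25 = 297; 297 ≡ 22 (mod 25); 22·8 ≡ 1, so inverse 8.
M/27 = 275; 275 ≡ 5 (mod 27); 5·11 ≡ 1, so inverse 11.
M/11 = 675; 675 ≡ 4 (mod 11); 4·3 ≡ 1, so inverse 3.
N ≡ 2·297·8 + 22·275·11 + 5·675·3 = 81427.
81427 mod 7425 = 7177.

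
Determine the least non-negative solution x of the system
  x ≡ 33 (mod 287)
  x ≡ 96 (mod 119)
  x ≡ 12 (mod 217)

Combine the congruences pairwise.
gcd(287, 119) = 7 and 7 | (96 − 33), so the pair is consistent; merging gives x ≡ 3190 (mod 4879), where 4879 = lcm(287, 119).
gcd(4879, 217) = 7 and 7 | (12 − 3190), so the pair is consistent; merging gives x ≡ 47101 (mod 151249), where 151249 = lcm(4879, 217).
The solution is unique modulo lcm(287, 119, 217) = 151249.

47101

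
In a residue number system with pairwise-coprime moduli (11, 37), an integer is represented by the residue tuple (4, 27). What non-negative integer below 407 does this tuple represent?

Combine the congruences pairwise.
From x ≡ 4 (mod 11) write x = 4 + 11t. Substituting into x ≡ 27 (mod 37) gives 11t ≡ 23 (mod 37), and since 11⁻¹ ≡ 27 (mod 37), t ≡ 29. Hence x ≡ 4 + 11·29 = 323 (mod 407).

323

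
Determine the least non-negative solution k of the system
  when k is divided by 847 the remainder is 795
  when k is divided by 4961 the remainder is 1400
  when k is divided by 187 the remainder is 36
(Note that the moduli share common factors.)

373475

gcd(847, 4961) = 121 and 121 | (1400 − 795), so the pair is consistent; merging gives k ≡ 26205 (mod 34727), where 34727 = lcm(847, 4961).
gcd(34727, 187) = 11 and 11 | (36 − 26205), so the pair is consistent; merging gives k ≡ 373475 (mod 590359), where 590359 = lcm(34727, 187).
The solution is unique modulo lcm(847, 4961, 187) = 590359.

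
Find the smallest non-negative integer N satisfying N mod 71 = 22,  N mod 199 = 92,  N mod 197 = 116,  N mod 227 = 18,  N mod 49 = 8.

From N ≡ 22 (mod 71) write N = 22 + 71t. Substituting into N ≡ 92 (mod 199) gives 71t ≡ 70 (mod 199), and since 71⁻¹ ≡ 185 (mod 199), t ≡ 15. Hence N ≡ 22 + 71·15 = 1087 (mod 14129).
From N ≡ 1087 (mod 14129) write N = 1087 + 14129t. Substituting into N ≡ 116 (mod 197) gives 14129t ≡ 14 (mod 197), and since 142⁻¹ ≡ 154 (mod 197), t ≡ 186. Hence N ≡ 1087 + 14129·186 = 2629081 (mod 2783413).
From N ≡ 2629081 (mod 2783413) write N = 2629081 + 2783413t. Substituting into N ≡ 18 (mod 227) gives 2783413t ≡ 51 (mod 227), and since 166⁻¹ ≡ 160 (mod 227), t ≡ 215. Hence N ≡ 2629081 + 2783413·215 = 601062876 (mod 631834751).
From N ≡ 601062876 (mod 631834751) write N = 601062876 + 631834751t. Substituting into N ≡ 8 (mod 49) gives 631834751t ≡ 42 (mod 49), and since 37⁻¹ ≡ 4 (mod 49), t ≡ 21. Hence N ≡ 601062876 + 631834751·21 = 13869592647 (mod 30959902799).

13869592647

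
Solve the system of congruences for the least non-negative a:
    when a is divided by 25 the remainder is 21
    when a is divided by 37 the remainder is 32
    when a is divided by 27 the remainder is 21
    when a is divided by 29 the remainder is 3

The moduli are pairwise coprime; N = 25·37·27·29 = 724275.
N/25 = 28971; 28971 ≡ 21 (mod 25); 21·6 ≡ 1, so inverse 6.
N/37 = 19575; 19575 ≡ 2 (mod 37); 2·19 ≡ 1, so inverse 19.
N/27 = 26825; 26825 ≡ 14 (mod 27); 14·2 ≡ 1, so inverse 2.
N/29 = 24975; 24975 ≡ 6 (mod 29); 6·5 ≡ 1, so inverse 5.
a ≡ 21·28971·6 + 32·19575·19 + 21·26825·2 + 3·24975·5 = 17053221.
17053221 mod 724275 = 394896.

394896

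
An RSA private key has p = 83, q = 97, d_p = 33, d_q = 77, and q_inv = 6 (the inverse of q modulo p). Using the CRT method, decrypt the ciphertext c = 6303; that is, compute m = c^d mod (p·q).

4688

m₁ = c^(d_p) mod p: c ≡ 78 (mod 83), and 78^33 mod 83 = 40.
m₂ = c^(d_q) mod q: c ≡ 95 (mod 97), and 95^77 mod 97 = 32.
h = q_inv·(m₁ − m₂) mod p = 6·(40 − 32) mod 83 = 48.
m = m₂ + h·q = 32 + 48·97 = 4688.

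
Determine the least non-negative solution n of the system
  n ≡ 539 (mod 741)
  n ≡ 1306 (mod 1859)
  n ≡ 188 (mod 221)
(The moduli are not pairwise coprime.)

1477352

gcd(741, 1859) = 13 and 13 | (1306 − 539), so the pair is consistent; merging gives n ≡ 99833 (mod 105963), where 105963 = lcm(741, 1859).
gcd(105963, 221) = 13 and 13 | (188 − 99833), so the pair is consistent; merging gives n ≡ 1477352 (mod 1801371), where 1801371 = lcm(105963, 221).
The solution is unique modulo lcm(741, 1859, 221) = 1801371.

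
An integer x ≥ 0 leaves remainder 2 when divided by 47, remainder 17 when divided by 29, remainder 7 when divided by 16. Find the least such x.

The moduli are pairwise coprime; N = 47·29·16 = 21808.
N/47 = 464; 464 ≡ 41 (mod 47); 41·39 ≡ 1, so inverse 39.
N/29 = 752; 752 ≡ 27 (mod 29); 27·14 ≡ 1, so inverse 14.
N/16 = 1363; 1363 ≡ 3 (mod 16); 3·11 ≡ 1, so inverse 11.
x ≡ 2·464·39 + 17·752·14 + 7·1363·11 = 320119.
320119 mod 21808 = 14807.

14807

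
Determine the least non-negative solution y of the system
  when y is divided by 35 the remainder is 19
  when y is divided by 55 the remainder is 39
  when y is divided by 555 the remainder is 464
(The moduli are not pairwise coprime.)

26549

Combine the congruences pairwise.
gcd(35, 55) = 5 and 5 | (39 − 19), so the pair is consistent; merging gives y ≡ 369 (mod 385), where 385 = lcm(35, 55).
gcd(385, 555) = 5 and 5 | (464 − 369), so the pair is consistent; merging gives y ≡ 26549 (mod 42735), where 42735 = lcm(385, 555).
The solution is unique modulo lcm(35, 55, 555) = 42735.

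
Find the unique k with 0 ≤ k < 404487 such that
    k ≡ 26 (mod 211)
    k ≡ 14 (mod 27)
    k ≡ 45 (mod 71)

Combine the congruences pairwise.
From k ≡ 26 (mod 211) write k = 26 + 211t. Substituting into k ≡ 14 (mod 27) gives 211t ≡ 15 (mod 27), and since 22⁻¹ ≡ 16 (mod 27), t ≡ 24. Hence k ≡ 26 + 211·24 = 5090 (mod 5697).
From k ≡ 5090 (mod 5697) write k = 5090 + 5697t. Substituting into k ≡ 45 (mod 71) gives 5697t ≡ 67 (mod 71), and since 17⁻¹ ≡ 46 (mod 71), t ≡ 29. Hence k ≡ 5090 + 5697·29 = 170303 (mod 404487).

170303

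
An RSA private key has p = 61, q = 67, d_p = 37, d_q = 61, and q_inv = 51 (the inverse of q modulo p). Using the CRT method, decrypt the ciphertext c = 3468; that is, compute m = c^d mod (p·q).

m₁ = c^(d_p) mod p: c ≡ 52 (mod 61), and 52^37 mod 61 = 41.
m₂ = c^(d_q) mod q: c ≡ 51 (mod 67), and 51^61 mod 67 = 18.
h = q_inv·(m₁ − m₂) mod p = 51·(41 − 18) mod 61 = 14.
m = m₂ + h·q = 18 + 14·67 = 956.

956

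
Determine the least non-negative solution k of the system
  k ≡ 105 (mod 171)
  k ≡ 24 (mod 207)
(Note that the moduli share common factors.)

1473

Combine the congruences pairwise.
gcd(171, 207) = 9 and 9 | (24 − 105), so the pair is consistent; merging gives k ≡ 1473 (mod 3933), where 3933 = lcm(171, 207).
The solution is unique modulo lcm(171, 207) = 3933.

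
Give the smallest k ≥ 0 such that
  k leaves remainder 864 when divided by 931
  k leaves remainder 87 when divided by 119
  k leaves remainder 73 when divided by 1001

gcd(931, 119) = 7 and 7 | (87 − 864), so the pair is consistent; merging gives k ≡ 3657 (mod 15827), where 15827 = lcm(931, 119).
gcd(15827, 1001) = 7 and 7 | (73 − 3657), so the pair is consistent; merging gives k ≡ 1728800 (mod 2263261), where 2263261 = lcm(15827, 1001).
The solution is unique modulo lcm(931, 119, 1001) = 2263261.

1728800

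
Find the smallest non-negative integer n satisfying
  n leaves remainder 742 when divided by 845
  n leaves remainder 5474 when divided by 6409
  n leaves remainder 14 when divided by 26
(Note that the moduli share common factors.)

gcd(845, 6409) = 13 and 13 | (5474 − 742), so the pair is consistent; merging gives n ≡ 338742 (mod 416585), where 416585 = lcm(845, 6409).
gcd(416585, 26) = 13 and 13 | (14 − 338742), so the pair is consistent; merging gives n ≡ 338742 (mod 833170), where 833170 = lcm(416585, 26).
The solution is unique modulo lcm(845, 6409, 26) = 833170.

338742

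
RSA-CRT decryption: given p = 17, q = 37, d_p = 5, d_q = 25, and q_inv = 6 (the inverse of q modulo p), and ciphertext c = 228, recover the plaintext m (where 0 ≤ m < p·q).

m₁ = c^(d_p) mod p: c ≡ 7 (mod 17), and 7^5 mod 17 = 11.
m₂ = c^(d_q) mod q: c ≡ 6 (mod 37), and 6^25 mod 37 = 6.
h = q_inv·(m₁ − m₂) mod p = 6·(11 − 6) mod 17 = 13.
m = m₂ + h·q = 6 + 13·37 = 487.

487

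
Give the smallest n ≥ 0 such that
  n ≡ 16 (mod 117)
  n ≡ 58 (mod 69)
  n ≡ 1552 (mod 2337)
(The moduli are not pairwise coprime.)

13237

Combine the congruences pairwise.
gcd(117, 69) = 3 and 3 | (58 − 16), so the pair is consistent; merging gives n ≡ 2473 (mod 2691), where 2691 = lcm(117, 69).
gcd(2691, 2337) = 3 and 3 | (1552 − 2473), so the pair is consistent; merging gives n ≡ 13237 (mod 2096289), where 2096289 = lcm(2691, 2337).
The solution is unique modulo lcm(117, 69, 2337) = 2096289.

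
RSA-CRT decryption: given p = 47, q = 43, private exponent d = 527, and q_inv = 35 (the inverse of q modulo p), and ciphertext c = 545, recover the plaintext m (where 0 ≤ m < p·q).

d_p = d mod (p−1) = 527 mod 46 = 21; d_q = d mod (q−1) = 23.
m₁ = c^(d_p) mod p: c ≡ 28 (mod 47), and 28^21 mod 47 = 25.
m₂ = c^(d_q) mod q: c ≡ 29 (mod 43), and 29^23 mod 43 = 19.
h = q_inv·(m₁ − m₂) mod p = 35·(25 − 19) mod 47 = 22.
m = m₂ + h·q = 19 + 22·43 = 965.

965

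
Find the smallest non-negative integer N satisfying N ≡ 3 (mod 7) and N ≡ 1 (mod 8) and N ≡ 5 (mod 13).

Combine the congruences pairwise.
From N ≡ 3 (mod 7) write N = 3 + 7t. Substituting into N ≡ 1 (mod 8) gives 7t ≡ 6 (mod 8), and since 7⁻¹ ≡ 7 (mod 8), t ≡ 2. Hence N ≡ 3 + 7·2 = 17 (mod 56).
From N ≡ 17 (mod 56) write N = 17 + 56t. Substituting into N ≡ 5 (mod 13) gives 56t ≡ 1 (mod 13), and since 4⁻¹ ≡ 10 (mod 13), t ≡ 10. Hence N ≡ 17 + 56·10 = 577 (mod 728).

577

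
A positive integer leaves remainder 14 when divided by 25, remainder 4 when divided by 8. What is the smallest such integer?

164

Combine the congruences pairwise.
From m ≡ 14 (mod 25) write m = 14 + 25t. Substituting into m ≡ 4 (mod 8) gives 25t ≡ 6 (mod 8), and since 1⁻¹ ≡ 1 (mod 8), t ≡ 6. Hence m ≡ 14 + 25·6 = 164 (mod 200).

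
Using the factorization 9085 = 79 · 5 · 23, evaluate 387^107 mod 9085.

Mod 79: 387 ≡ 71; by Fermat, exponent reduces to 107 mod 78 = 29; 71^29 ≡ 41 (mod 79).
Mod 5: 387 ≡ 2; by Fermat, exponent reduces to 107 mod 4 = 3; 2^3 ≡ 3 (mod 5).
Mod 23: 387 ≡ 19; by Fermat, exponent reduces to 107 mod 22 = 19; 19^19 ≡ 14 (mod 23).
Combine by CRT: x ≡ 41 (mod 79), x ≡ 3 (mod 5), x ≡ 14 (mod 23) ⇒ x ≡ 1463 (mod 9085).

1463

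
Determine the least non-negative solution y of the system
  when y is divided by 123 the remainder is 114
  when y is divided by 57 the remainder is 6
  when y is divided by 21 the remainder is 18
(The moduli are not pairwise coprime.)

12660

Combine the congruences pairwise.
gcd(123, 57) = 3 and 3 | (6 − 114), so the pair is consistent; merging gives y ≡ 975 (mod 2337), where 2337 = lcm(123, 57).
gcd(2337, 21) = 3 and 3 | (18 − 975), so the pair is consistent; merging gives y ≡ 12660 (mod 16359), where 16359 = lcm(2337, 21).
The solution is unique modulo lcm(123, 57, 21) = 16359.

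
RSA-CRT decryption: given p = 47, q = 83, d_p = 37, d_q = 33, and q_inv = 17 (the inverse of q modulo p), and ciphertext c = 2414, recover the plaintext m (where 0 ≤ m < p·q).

1607

m₁ = c^(d_p) mod p: c ≡ 17 (mod 47), and 17^37 mod 47 = 9.
m₂ = c^(d_q) mod q: c ≡ 7 (mod 83), and 7^33 mod 83 = 30.
h = q_inv·(m₁ − m₂) mod p = 17·(9 − 30) mod 47 = 19.
m = m₂ + h·q = 30 + 19·83 = 1607.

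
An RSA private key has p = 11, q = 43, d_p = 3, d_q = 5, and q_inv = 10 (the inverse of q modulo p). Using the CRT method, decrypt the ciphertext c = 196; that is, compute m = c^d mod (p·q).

m₁ = c^(d_p) mod p: c ≡ 9 (mod 11), and 9^3 mod 11 = 3.
m₂ = c^(d_q) mod q: c ≡ 24 (mod 43), and 24^5 mod 43 = 13.
h = q_inv·(m₁ − m₂) mod p = 10·(3 − 13) mod 11 = 10.
m = m₂ + h·q = 13 + 10·43 = 443.

443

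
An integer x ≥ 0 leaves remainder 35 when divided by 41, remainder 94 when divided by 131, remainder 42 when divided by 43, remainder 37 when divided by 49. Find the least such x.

The moduli are pairwise coprime; N = 41·131·43·49 = 11316697.
N/41 = 276017; 276017 ≡ 5 (mod 41); 5·33 ≡ 1, so inverse 33.
N/131 = 86387; 86387 ≡ 58 (mod 131); 58·61 ≡ 1, so inverse 61.
N/43 = 263179; 263179 ≡ 19 (mod 43); 19·34 ≡ 1, so inverse 34.
N/49 = 230953; 230953 ≡ 16 (mod 49); 16·46 ≡ 1, so inverse 46.
x ≡ 35·276017·33 + 94·86387·61 + 42·263179·34 + 37·230953·46 = 1583044311.
1583044311 mod 11316697 = 10023428.

10023428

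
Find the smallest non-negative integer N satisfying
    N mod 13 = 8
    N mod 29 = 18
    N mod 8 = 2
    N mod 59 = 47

From N ≡ 8 (mod 13) write N = 8 + 13t. Substituting into N ≡ 18 (mod 29) gives 13t ≡ 10 (mod 29), and since 13⁻¹ ≡ 9 (mod 29), t ≡ 3. Hence N ≡ 8 + 13·3 = 47 (mod 377).
From N ≡ 47 (mod 377) write N = 47 + 377t. Substituting into N ≡ 2 (mod 8) gives 377t ≡ 3 (mod 8), and since 1⁻¹ ≡ 1 (mod 8), t ≡ 3. Hence N ≡ 47 + 377·3 = 1178 (mod 3016).
From N ≡ 1178 (mod 3016) write N = 1178 + 3016t. Substituting into N ≡ 47 (mod 59) gives 3016t ≡ 49 (mod 59), and since 7⁻¹ ≡ 17 (mod 59), t ≡ 7. Hence N ≡ 1178 + 3016·7 = 22290 (mod 177944).

22290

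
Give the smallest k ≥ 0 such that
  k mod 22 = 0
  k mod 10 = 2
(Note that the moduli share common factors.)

gcd(22, 10) = 2 and 2 | (2 − 0), so the pair is consistent; merging gives k ≡ 22 (mod 110), where 110 = lcm(22, 10).
The solution is unique modulo lcm(22, 10) = 110.

22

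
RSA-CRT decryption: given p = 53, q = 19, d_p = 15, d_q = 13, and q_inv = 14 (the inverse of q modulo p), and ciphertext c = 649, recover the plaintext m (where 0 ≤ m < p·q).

m₁ = c^(d_p) mod p: c ≡ 13 (mod 53), and 13^15 mod 53 = 10.
m₂ = c^(d_q) mod q: c ≡ 3 (mod 19), and 3^13 mod 19 = 14.
h = q_inv·(m₁ − m₂) mod p = 14·(10 − 14) mod 53 = 50.
m = m₂ + h·q = 14 + 50·19 = 964.

964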